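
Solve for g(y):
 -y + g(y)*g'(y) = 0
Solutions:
 g(y) = -sqrt(C1 + y^2)
 g(y) = sqrt(C1 + y^2)


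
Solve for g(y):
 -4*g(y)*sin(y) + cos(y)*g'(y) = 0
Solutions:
 g(y) = C1/cos(y)^4


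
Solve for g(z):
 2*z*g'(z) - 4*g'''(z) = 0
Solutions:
 g(z) = C1 + Integral(C2*airyai(2^(2/3)*z/2) + C3*airybi(2^(2/3)*z/2), z)


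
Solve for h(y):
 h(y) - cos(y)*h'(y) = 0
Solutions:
 h(y) = C1*sqrt(sin(y) + 1)/sqrt(sin(y) - 1)


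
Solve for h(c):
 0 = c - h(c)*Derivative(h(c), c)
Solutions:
 h(c) = -sqrt(C1 + c^2)
 h(c) = sqrt(C1 + c^2)


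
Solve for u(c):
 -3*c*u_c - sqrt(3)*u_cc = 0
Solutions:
 u(c) = C1 + C2*erf(sqrt(2)*3^(1/4)*c/2)


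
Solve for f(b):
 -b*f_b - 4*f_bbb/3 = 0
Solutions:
 f(b) = C1 + Integral(C2*airyai(-6^(1/3)*b/2) + C3*airybi(-6^(1/3)*b/2), b)


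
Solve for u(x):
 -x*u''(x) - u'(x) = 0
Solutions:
 u(x) = C1 + C2*log(x)


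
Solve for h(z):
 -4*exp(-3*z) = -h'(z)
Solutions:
 h(z) = C1 - 4*exp(-3*z)/3


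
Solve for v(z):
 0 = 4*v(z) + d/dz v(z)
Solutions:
 v(z) = C1*exp(-4*z)


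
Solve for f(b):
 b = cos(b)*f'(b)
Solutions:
 f(b) = C1 + Integral(b/cos(b), b)


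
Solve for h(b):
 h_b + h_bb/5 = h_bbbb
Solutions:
 h(b) = C1 + C2*exp(-b*(2*450^(1/3)/(sqrt(50565) + 225)^(1/3) + 60^(1/3)*(sqrt(50565) + 225)^(1/3))/60)*sin(3^(1/6)*b*(-20^(1/3)*3^(2/3)*(sqrt(50565) + 225)^(1/3) + 6*50^(1/3)/(sqrt(50565) + 225)^(1/3))/60) + C3*exp(-b*(2*450^(1/3)/(sqrt(50565) + 225)^(1/3) + 60^(1/3)*(sqrt(50565) + 225)^(1/3))/60)*cos(3^(1/6)*b*(-20^(1/3)*3^(2/3)*(sqrt(50565) + 225)^(1/3) + 6*50^(1/3)/(sqrt(50565) + 225)^(1/3))/60) + C4*exp(b*(2*450^(1/3)/(sqrt(50565) + 225)^(1/3) + 60^(1/3)*(sqrt(50565) + 225)^(1/3))/30)


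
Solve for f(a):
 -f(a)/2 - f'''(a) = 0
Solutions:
 f(a) = C3*exp(-2^(2/3)*a/2) + (C1*sin(2^(2/3)*sqrt(3)*a/4) + C2*cos(2^(2/3)*sqrt(3)*a/4))*exp(2^(2/3)*a/4)


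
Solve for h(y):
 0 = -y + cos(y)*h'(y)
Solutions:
 h(y) = C1 + Integral(y/cos(y), y)


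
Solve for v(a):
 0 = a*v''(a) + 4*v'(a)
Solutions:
 v(a) = C1 + C2/a^3


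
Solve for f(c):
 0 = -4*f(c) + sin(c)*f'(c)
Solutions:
 f(c) = C1*(cos(c)^2 - 2*cos(c) + 1)/(cos(c)^2 + 2*cos(c) + 1)


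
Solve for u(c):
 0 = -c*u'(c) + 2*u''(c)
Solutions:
 u(c) = C1 + C2*erfi(c/2)


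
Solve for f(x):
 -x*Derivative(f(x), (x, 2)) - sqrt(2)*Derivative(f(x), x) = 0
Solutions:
 f(x) = C1 + C2*x^(1 - sqrt(2))


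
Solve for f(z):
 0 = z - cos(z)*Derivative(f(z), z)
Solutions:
 f(z) = C1 + Integral(z/cos(z), z)


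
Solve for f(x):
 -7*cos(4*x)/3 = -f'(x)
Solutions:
 f(x) = C1 + 7*sin(4*x)/12


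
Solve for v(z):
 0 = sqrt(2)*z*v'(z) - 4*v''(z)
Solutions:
 v(z) = C1 + C2*erfi(2^(3/4)*z/4)


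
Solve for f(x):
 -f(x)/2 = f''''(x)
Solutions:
 f(x) = (C1*sin(2^(1/4)*x/2) + C2*cos(2^(1/4)*x/2))*exp(-2^(1/4)*x/2) + (C3*sin(2^(1/4)*x/2) + C4*cos(2^(1/4)*x/2))*exp(2^(1/4)*x/2)


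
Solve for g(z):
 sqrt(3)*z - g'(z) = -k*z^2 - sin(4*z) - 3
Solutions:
 g(z) = C1 + k*z^3/3 + sqrt(3)*z^2/2 + 3*z - cos(4*z)/4


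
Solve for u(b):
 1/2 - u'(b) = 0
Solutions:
 u(b) = C1 + b/2


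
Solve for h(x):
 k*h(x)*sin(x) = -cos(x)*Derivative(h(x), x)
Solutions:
 h(x) = C1*exp(k*log(cos(x)))


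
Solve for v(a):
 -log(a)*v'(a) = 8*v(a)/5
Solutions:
 v(a) = C1*exp(-8*li(a)/5)


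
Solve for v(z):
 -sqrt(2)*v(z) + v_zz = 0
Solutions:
 v(z) = C1*exp(-2^(1/4)*z) + C2*exp(2^(1/4)*z)


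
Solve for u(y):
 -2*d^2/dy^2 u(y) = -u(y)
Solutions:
 u(y) = C1*exp(-sqrt(2)*y/2) + C2*exp(sqrt(2)*y/2)


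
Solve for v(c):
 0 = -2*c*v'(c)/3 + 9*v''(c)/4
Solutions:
 v(c) = C1 + C2*erfi(2*sqrt(3)*c/9)


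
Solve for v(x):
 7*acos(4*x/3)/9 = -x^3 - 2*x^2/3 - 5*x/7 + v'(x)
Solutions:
 v(x) = C1 + x^4/4 + 2*x^3/9 + 5*x^2/14 + 7*x*acos(4*x/3)/9 - 7*sqrt(9 - 16*x^2)/36


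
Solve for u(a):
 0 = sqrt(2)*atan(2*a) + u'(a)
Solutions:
 u(a) = C1 - sqrt(2)*(a*atan(2*a) - log(4*a^2 + 1)/4)


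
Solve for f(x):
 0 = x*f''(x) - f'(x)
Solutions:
 f(x) = C1 + C2*x^2


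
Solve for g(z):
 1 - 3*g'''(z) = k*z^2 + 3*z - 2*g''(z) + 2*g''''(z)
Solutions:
 g(z) = C1 + C2*z + C3*exp(-2*z) + C4*exp(z/2) + k*z^4/24 + z^3*(k + 1)/4 + z^2*(13*k + 7)/8


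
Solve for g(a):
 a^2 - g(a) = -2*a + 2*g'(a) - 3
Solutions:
 g(a) = C1*exp(-a/2) + a^2 - 2*a + 7


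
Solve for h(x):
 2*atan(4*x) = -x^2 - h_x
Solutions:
 h(x) = C1 - x^3/3 - 2*x*atan(4*x) + log(16*x^2 + 1)/4


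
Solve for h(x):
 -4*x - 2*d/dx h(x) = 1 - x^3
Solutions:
 h(x) = C1 + x^4/8 - x^2 - x/2


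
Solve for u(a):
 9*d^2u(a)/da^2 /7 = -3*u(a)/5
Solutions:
 u(a) = C1*sin(sqrt(105)*a/15) + C2*cos(sqrt(105)*a/15)


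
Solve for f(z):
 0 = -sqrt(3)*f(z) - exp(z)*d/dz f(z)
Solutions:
 f(z) = C1*exp(sqrt(3)*exp(-z))


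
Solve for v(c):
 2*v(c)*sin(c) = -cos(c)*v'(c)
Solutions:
 v(c) = C1*cos(c)^2


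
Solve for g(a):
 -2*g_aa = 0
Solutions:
 g(a) = C1 + C2*a


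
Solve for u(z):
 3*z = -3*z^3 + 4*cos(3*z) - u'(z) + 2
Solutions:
 u(z) = C1 - 3*z^4/4 - 3*z^2/2 + 2*z + 4*sin(3*z)/3


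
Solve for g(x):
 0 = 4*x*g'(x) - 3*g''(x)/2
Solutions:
 g(x) = C1 + C2*erfi(2*sqrt(3)*x/3)


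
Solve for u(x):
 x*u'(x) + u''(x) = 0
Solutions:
 u(x) = C1 + C2*erf(sqrt(2)*x/2)


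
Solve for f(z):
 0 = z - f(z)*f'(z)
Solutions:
 f(z) = -sqrt(C1 + z^2)
 f(z) = sqrt(C1 + z^2)


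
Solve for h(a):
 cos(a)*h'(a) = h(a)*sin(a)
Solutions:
 h(a) = C1/cos(a)


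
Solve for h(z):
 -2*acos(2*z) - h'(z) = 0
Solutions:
 h(z) = C1 - 2*z*acos(2*z) + sqrt(1 - 4*z^2)


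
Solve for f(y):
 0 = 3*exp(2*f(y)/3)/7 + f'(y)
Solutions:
 f(y) = 3*log(-sqrt(-1/(C1 - 3*y))) - 3*log(2) + 3*log(42)/2
 f(y) = 3*log(-1/(C1 - 3*y))/2 - 3*log(2) + 3*log(42)/2


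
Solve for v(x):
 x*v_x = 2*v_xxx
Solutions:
 v(x) = C1 + Integral(C2*airyai(2^(2/3)*x/2) + C3*airybi(2^(2/3)*x/2), x)


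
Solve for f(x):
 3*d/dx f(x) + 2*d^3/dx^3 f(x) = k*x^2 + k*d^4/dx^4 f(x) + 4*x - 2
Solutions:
 f(x) = C1 + C2*exp(x*(-(sqrt(((81 + 16/k^2)^2 - 256/k^4)/k^2)/2 - 81/(2*k) - 8/k^3)^(1/3) + 2/k - 4/(k^2*(sqrt(((81 + 16/k^2)^2 - 256/k^4)/k^2)/2 - 81/(2*k) - 8/k^3)^(1/3)))/3) + C3*exp(x*((sqrt(((81 + 16/k^2)^2 - 256/k^4)/k^2)/2 - 81/(2*k) - 8/k^3)^(1/3) - sqrt(3)*I*(sqrt(((81 + 16/k^2)^2 - 256/k^4)/k^2)/2 - 81/(2*k) - 8/k^3)^(1/3) + 4/k - 16/(k^2*(-1 + sqrt(3)*I)*(sqrt(((81 + 16/k^2)^2 - 256/k^4)/k^2)/2 - 81/(2*k) - 8/k^3)^(1/3)))/6) + C4*exp(x*((sqrt(((81 + 16/k^2)^2 - 256/k^4)/k^2)/2 - 81/(2*k) - 8/k^3)^(1/3) + sqrt(3)*I*(sqrt(((81 + 16/k^2)^2 - 256/k^4)/k^2)/2 - 81/(2*k) - 8/k^3)^(1/3) + 4/k + 16/(k^2*(1 + sqrt(3)*I)*(sqrt(((81 + 16/k^2)^2 - 256/k^4)/k^2)/2 - 81/(2*k) - 8/k^3)^(1/3)))/6) + k*x^3/9 - 4*k*x/9 + 2*x^2/3 - 2*x/3


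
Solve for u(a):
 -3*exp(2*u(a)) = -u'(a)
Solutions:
 u(a) = log(-sqrt(-1/(C1 + 3*a))) - log(2)/2
 u(a) = log(-1/(C1 + 3*a))/2 - log(2)/2


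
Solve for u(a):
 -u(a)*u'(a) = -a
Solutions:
 u(a) = -sqrt(C1 + a^2)
 u(a) = sqrt(C1 + a^2)


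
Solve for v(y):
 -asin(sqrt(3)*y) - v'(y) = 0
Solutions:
 v(y) = C1 - y*asin(sqrt(3)*y) - sqrt(3)*sqrt(1 - 3*y^2)/3


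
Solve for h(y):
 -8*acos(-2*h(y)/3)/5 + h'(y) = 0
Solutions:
 Integral(1/acos(-2*_y/3), (_y, h(y))) = C1 + 8*y/5


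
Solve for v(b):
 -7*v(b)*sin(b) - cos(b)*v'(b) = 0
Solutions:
 v(b) = C1*cos(b)^7


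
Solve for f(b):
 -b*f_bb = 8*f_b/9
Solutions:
 f(b) = C1 + C2*b^(1/9)


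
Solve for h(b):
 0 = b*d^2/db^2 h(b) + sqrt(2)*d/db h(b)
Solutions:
 h(b) = C1 + C2*b^(1 - sqrt(2))


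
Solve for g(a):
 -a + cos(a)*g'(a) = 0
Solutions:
 g(a) = C1 + Integral(a/cos(a), a)


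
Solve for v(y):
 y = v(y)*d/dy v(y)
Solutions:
 v(y) = -sqrt(C1 + y^2)
 v(y) = sqrt(C1 + y^2)


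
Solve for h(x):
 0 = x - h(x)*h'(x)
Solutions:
 h(x) = -sqrt(C1 + x^2)
 h(x) = sqrt(C1 + x^2)


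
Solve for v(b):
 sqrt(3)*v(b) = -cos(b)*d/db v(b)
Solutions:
 v(b) = C1*(sin(b) - 1)^(sqrt(3)/2)/(sin(b) + 1)^(sqrt(3)/2)


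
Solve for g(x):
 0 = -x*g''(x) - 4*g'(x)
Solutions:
 g(x) = C1 + C2/x^3


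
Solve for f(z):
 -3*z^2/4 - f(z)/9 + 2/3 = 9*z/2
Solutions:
 f(z) = -27*z^2/4 - 81*z/2 + 6


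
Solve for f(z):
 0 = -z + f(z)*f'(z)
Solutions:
 f(z) = -sqrt(C1 + z^2)
 f(z) = sqrt(C1 + z^2)


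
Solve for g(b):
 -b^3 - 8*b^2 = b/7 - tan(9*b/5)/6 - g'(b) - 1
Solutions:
 g(b) = C1 + b^4/4 + 8*b^3/3 + b^2/14 - b + 5*log(cos(9*b/5))/54


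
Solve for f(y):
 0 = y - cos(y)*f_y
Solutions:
 f(y) = C1 + Integral(y/cos(y), y)


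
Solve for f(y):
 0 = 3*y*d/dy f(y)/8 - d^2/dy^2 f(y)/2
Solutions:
 f(y) = C1 + C2*erfi(sqrt(6)*y/4)


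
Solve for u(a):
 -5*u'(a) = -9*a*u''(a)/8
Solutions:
 u(a) = C1 + C2*a^(49/9)


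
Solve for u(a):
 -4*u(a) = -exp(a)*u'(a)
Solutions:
 u(a) = C1*exp(-4*exp(-a))


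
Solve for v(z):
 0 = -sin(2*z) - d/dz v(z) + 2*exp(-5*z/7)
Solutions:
 v(z) = C1 + cos(2*z)/2 - 14*exp(-5*z/7)/5


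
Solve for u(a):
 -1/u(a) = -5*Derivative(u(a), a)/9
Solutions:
 u(a) = -sqrt(C1 + 90*a)/5
 u(a) = sqrt(C1 + 90*a)/5


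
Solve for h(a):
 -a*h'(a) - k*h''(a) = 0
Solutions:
 h(a) = C1 + C2*sqrt(k)*erf(sqrt(2)*a*sqrt(1/k)/2)


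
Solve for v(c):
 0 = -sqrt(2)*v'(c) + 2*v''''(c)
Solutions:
 v(c) = C1 + C4*exp(2^(5/6)*c/2) + (C2*sin(2^(5/6)*sqrt(3)*c/4) + C3*cos(2^(5/6)*sqrt(3)*c/4))*exp(-2^(5/6)*c/4)


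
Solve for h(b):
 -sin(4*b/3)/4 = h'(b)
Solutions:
 h(b) = C1 + 3*cos(4*b/3)/16


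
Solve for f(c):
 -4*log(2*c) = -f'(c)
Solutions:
 f(c) = C1 + 4*c*log(c) - 4*c + c*log(16)


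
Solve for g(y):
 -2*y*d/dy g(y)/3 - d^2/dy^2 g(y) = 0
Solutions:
 g(y) = C1 + C2*erf(sqrt(3)*y/3)


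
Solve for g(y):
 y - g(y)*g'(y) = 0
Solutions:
 g(y) = -sqrt(C1 + y^2)
 g(y) = sqrt(C1 + y^2)


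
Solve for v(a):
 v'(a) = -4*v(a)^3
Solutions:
 v(a) = -sqrt(2)*sqrt(-1/(C1 - 4*a))/2
 v(a) = sqrt(2)*sqrt(-1/(C1 - 4*a))/2


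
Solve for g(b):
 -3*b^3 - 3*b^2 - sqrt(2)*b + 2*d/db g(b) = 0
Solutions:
 g(b) = C1 + 3*b^4/8 + b^3/2 + sqrt(2)*b^2/4


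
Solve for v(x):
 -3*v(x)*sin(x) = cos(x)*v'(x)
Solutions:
 v(x) = C1*cos(x)^3


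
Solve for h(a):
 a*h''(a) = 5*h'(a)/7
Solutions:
 h(a) = C1 + C2*a^(12/7)


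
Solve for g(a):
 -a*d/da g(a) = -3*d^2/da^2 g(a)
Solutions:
 g(a) = C1 + C2*erfi(sqrt(6)*a/6)


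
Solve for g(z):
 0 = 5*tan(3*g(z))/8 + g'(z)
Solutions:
 g(z) = -asin(C1*exp(-15*z/8))/3 + pi/3
 g(z) = asin(C1*exp(-15*z/8))/3


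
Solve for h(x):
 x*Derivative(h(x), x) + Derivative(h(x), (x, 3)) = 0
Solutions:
 h(x) = C1 + Integral(C2*airyai(-x) + C3*airybi(-x), x)


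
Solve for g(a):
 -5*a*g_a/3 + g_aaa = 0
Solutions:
 g(a) = C1 + Integral(C2*airyai(3^(2/3)*5^(1/3)*a/3) + C3*airybi(3^(2/3)*5^(1/3)*a/3), a)


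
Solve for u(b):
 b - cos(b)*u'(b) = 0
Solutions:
 u(b) = C1 + Integral(b/cos(b), b)


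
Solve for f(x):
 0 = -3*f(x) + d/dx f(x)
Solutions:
 f(x) = C1*exp(3*x)


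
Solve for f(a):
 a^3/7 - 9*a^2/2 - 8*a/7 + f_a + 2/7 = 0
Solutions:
 f(a) = C1 - a^4/28 + 3*a^3/2 + 4*a^2/7 - 2*a/7


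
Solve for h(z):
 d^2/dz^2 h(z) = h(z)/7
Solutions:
 h(z) = C1*exp(-sqrt(7)*z/7) + C2*exp(sqrt(7)*z/7)


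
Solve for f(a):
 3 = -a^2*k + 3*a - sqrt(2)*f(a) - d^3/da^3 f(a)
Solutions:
 f(a) = C3*exp(-2^(1/6)*a) - sqrt(2)*a^2*k/2 + 3*sqrt(2)*a/2 + (C1*sin(2^(1/6)*sqrt(3)*a/2) + C2*cos(2^(1/6)*sqrt(3)*a/2))*exp(2^(1/6)*a/2) - 3*sqrt(2)/2


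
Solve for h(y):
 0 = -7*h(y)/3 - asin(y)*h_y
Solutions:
 h(y) = C1*exp(-7*Integral(1/asin(y), y)/3)


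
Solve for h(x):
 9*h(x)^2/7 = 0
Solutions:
 h(x) = 0


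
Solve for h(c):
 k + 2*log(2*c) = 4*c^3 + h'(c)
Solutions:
 h(c) = C1 - c^4 + c*k + 2*c*log(c) - 2*c + c*log(4)


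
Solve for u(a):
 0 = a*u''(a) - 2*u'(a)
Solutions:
 u(a) = C1 + C2*a^3


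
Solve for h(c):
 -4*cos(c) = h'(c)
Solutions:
 h(c) = C1 - 4*sin(c)


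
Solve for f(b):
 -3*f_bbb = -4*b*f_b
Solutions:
 f(b) = C1 + Integral(C2*airyai(6^(2/3)*b/3) + C3*airybi(6^(2/3)*b/3), b)


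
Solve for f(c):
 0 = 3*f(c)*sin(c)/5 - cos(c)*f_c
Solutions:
 f(c) = C1/cos(c)^(3/5)


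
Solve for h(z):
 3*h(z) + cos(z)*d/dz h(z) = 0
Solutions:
 h(z) = C1*(sin(z) - 1)^(3/2)/(sin(z) + 1)^(3/2)


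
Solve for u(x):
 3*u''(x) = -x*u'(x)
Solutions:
 u(x) = C1 + C2*erf(sqrt(6)*x/6)


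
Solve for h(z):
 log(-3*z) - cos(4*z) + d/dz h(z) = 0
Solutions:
 h(z) = C1 - z*log(-z) - z*log(3) + z + sin(4*z)/4


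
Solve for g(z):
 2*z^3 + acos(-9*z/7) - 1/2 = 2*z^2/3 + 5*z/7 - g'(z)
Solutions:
 g(z) = C1 - z^4/2 + 2*z^3/9 + 5*z^2/14 - z*acos(-9*z/7) + z/2 - sqrt(49 - 81*z^2)/9


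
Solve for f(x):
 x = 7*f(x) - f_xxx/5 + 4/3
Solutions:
 f(x) = C3*exp(35^(1/3)*x) + x/7 + (C1*sin(sqrt(3)*35^(1/3)*x/2) + C2*cos(sqrt(3)*35^(1/3)*x/2))*exp(-35^(1/3)*x/2) - 4/21


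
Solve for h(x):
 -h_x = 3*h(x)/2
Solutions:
 h(x) = C1*exp(-3*x/2)


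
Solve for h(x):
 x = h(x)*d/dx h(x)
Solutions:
 h(x) = -sqrt(C1 + x^2)
 h(x) = sqrt(C1 + x^2)


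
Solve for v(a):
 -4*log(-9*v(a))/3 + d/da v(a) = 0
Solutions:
 -3*Integral(1/(log(-_y) + 2*log(3)), (_y, v(a)))/4 = C1 - a


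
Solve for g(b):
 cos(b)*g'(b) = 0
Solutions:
 g(b) = C1


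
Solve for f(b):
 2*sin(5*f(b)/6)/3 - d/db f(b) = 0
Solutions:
 -2*b/3 + 3*log(cos(5*f(b)/6) - 1)/5 - 3*log(cos(5*f(b)/6) + 1)/5 = C1


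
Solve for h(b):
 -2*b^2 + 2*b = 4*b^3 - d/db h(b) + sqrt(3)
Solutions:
 h(b) = C1 + b^4 + 2*b^3/3 - b^2 + sqrt(3)*b


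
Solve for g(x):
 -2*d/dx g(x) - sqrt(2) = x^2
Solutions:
 g(x) = C1 - x^3/6 - sqrt(2)*x/2


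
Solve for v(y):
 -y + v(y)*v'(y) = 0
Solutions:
 v(y) = -sqrt(C1 + y^2)
 v(y) = sqrt(C1 + y^2)


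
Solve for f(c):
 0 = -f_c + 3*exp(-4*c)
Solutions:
 f(c) = C1 - 3*exp(-4*c)/4


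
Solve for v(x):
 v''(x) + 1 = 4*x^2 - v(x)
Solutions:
 v(x) = C1*sin(x) + C2*cos(x) + 4*x^2 - 9


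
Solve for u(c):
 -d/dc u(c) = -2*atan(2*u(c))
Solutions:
 Integral(1/atan(2*_y), (_y, u(c))) = C1 + 2*c


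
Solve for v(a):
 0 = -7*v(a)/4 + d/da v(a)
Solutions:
 v(a) = C1*exp(7*a/4)


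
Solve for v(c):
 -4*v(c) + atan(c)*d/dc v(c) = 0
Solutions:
 v(c) = C1*exp(4*Integral(1/atan(c), c))


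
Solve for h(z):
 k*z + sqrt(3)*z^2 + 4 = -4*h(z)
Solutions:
 h(z) = -k*z/4 - sqrt(3)*z^2/4 - 1


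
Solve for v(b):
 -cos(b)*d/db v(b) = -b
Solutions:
 v(b) = C1 + Integral(b/cos(b), b)


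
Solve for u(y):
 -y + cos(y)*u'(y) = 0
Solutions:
 u(y) = C1 + Integral(y/cos(y), y)


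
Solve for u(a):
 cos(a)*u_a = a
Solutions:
 u(a) = C1 + Integral(a/cos(a), a)


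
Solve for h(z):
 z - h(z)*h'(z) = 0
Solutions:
 h(z) = -sqrt(C1 + z^2)
 h(z) = sqrt(C1 + z^2)


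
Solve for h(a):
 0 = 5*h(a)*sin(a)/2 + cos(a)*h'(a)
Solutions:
 h(a) = C1*cos(a)^(5/2)


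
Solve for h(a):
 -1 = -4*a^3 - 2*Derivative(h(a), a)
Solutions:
 h(a) = C1 - a^4/2 + a/2


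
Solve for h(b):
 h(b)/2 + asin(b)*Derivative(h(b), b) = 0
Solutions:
 h(b) = C1*exp(-Integral(1/asin(b), b)/2)


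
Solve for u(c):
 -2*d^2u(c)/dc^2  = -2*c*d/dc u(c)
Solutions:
 u(c) = C1 + C2*erfi(sqrt(2)*c/2)


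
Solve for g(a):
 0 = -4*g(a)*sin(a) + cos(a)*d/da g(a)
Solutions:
 g(a) = C1/cos(a)^4


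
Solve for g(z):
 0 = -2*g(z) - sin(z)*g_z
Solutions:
 g(z) = C1*(cos(z) + 1)/(cos(z) - 1)


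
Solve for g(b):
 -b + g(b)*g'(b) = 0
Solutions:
 g(b) = -sqrt(C1 + b^2)
 g(b) = sqrt(C1 + b^2)


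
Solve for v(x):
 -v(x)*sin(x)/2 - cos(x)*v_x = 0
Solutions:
 v(x) = C1*sqrt(cos(x))


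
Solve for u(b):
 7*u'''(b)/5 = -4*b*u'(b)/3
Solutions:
 u(b) = C1 + Integral(C2*airyai(-20^(1/3)*21^(2/3)*b/21) + C3*airybi(-20^(1/3)*21^(2/3)*b/21), b)


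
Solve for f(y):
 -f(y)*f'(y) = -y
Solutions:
 f(y) = -sqrt(C1 + y^2)
 f(y) = sqrt(C1 + y^2)


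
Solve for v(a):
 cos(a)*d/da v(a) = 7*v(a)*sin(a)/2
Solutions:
 v(a) = C1/cos(a)^(7/2)


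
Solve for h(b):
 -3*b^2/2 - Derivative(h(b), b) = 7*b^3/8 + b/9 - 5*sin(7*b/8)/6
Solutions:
 h(b) = C1 - 7*b^4/32 - b^3/2 - b^2/18 - 20*cos(7*b/8)/21


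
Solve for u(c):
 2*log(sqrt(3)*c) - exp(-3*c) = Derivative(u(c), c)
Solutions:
 u(c) = C1 + 2*c*log(c) + c*(-2 + log(3)) + exp(-3*c)/3


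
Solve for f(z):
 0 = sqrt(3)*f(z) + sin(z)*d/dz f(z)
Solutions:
 f(z) = C1*(cos(z) + 1)^(sqrt(3)/2)/(cos(z) - 1)^(sqrt(3)/2)


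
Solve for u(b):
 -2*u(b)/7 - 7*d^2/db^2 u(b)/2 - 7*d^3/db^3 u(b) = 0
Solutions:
 u(b) = C1*exp(b*(-14 + 7*7^(2/3)/(12*sqrt(471) + 265)^(1/3) + 7^(1/3)*(12*sqrt(471) + 265)^(1/3))/84)*sin(sqrt(3)*7^(1/3)*b*(-(12*sqrt(471) + 265)^(1/3) + 7*7^(1/3)/(12*sqrt(471) + 265)^(1/3))/84) + C2*exp(b*(-14 + 7*7^(2/3)/(12*sqrt(471) + 265)^(1/3) + 7^(1/3)*(12*sqrt(471) + 265)^(1/3))/84)*cos(sqrt(3)*7^(1/3)*b*(-(12*sqrt(471) + 265)^(1/3) + 7*7^(1/3)/(12*sqrt(471) + 265)^(1/3))/84) + C3*exp(-b*(7*7^(2/3)/(12*sqrt(471) + 265)^(1/3) + 7 + 7^(1/3)*(12*sqrt(471) + 265)^(1/3))/42)


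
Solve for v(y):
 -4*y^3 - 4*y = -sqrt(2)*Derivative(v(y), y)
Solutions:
 v(y) = C1 + sqrt(2)*y^4/2 + sqrt(2)*y^2


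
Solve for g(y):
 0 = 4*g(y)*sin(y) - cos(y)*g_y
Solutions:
 g(y) = C1/cos(y)^4


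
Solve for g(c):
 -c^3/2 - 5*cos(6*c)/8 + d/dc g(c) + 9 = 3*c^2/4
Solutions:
 g(c) = C1 + c^4/8 + c^3/4 - 9*c + 5*sin(6*c)/48


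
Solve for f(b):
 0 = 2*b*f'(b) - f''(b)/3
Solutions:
 f(b) = C1 + C2*erfi(sqrt(3)*b)


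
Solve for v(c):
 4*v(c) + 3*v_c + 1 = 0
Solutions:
 v(c) = C1*exp(-4*c/3) - 1/4


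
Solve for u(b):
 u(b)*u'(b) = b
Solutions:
 u(b) = -sqrt(C1 + b^2)
 u(b) = sqrt(C1 + b^2)


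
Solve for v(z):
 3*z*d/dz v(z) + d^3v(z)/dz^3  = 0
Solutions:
 v(z) = C1 + Integral(C2*airyai(-3^(1/3)*z) + C3*airybi(-3^(1/3)*z), z)


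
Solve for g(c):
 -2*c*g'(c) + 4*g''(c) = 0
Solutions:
 g(c) = C1 + C2*erfi(c/2)


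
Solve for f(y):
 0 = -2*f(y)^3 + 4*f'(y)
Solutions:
 f(y) = -sqrt(-1/(C1 + y))
 f(y) = sqrt(-1/(C1 + y))


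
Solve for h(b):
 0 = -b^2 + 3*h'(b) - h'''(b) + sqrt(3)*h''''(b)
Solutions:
 h(b) = C1 + C2*exp(b*(2*18^(1/3)/(27*sqrt(239) + 241*sqrt(3))^(1/3) + 4*sqrt(3) + 12^(1/3)*(27*sqrt(239) + 241*sqrt(3))^(1/3))/36)*sin(2^(1/3)*3^(1/6)*b*(-2^(1/3)*3^(2/3)*(27*sqrt(239) + 241*sqrt(3))^(1/3) + 6/(27*sqrt(239) + 241*sqrt(3))^(1/3))/36) + C3*exp(b*(2*18^(1/3)/(27*sqrt(239) + 241*sqrt(3))^(1/3) + 4*sqrt(3) + 12^(1/3)*(27*sqrt(239) + 241*sqrt(3))^(1/3))/36)*cos(2^(1/3)*3^(1/6)*b*(-2^(1/3)*3^(2/3)*(27*sqrt(239) + 241*sqrt(3))^(1/3) + 6/(27*sqrt(239) + 241*sqrt(3))^(1/3))/36) + C4*exp(b*(-12^(1/3)*(27*sqrt(239) + 241*sqrt(3))^(1/3) - 2*18^(1/3)/(27*sqrt(239) + 241*sqrt(3))^(1/3) + 2*sqrt(3))/18) + b^3/9 + 2*b/9


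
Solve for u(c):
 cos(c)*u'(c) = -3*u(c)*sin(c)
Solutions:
 u(c) = C1*cos(c)^3


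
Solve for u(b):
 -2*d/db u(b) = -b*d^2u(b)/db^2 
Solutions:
 u(b) = C1 + C2*b^3


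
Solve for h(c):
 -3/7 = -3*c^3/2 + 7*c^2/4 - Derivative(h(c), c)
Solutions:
 h(c) = C1 - 3*c^4/8 + 7*c^3/12 + 3*c/7


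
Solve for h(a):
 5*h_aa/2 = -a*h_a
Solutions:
 h(a) = C1 + C2*erf(sqrt(5)*a/5)


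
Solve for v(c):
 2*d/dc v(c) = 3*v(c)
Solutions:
 v(c) = C1*exp(3*c/2)


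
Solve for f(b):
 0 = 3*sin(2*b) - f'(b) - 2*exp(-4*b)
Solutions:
 f(b) = C1 - 3*cos(2*b)/2 + exp(-4*b)/2


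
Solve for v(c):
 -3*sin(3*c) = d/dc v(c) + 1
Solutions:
 v(c) = C1 - c + cos(3*c)


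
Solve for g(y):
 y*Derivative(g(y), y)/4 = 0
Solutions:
 g(y) = C1


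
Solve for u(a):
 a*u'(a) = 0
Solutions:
 u(a) = C1


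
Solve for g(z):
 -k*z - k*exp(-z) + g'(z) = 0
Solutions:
 g(z) = C1 + k*z^2/2 - k*exp(-z)


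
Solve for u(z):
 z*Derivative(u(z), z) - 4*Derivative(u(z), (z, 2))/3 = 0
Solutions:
 u(z) = C1 + C2*erfi(sqrt(6)*z/4)


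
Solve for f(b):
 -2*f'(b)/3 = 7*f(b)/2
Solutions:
 f(b) = C1*exp(-21*b/4)


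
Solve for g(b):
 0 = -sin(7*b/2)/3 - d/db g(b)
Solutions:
 g(b) = C1 + 2*cos(7*b/2)/21


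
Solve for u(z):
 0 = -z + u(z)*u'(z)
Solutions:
 u(z) = -sqrt(C1 + z^2)
 u(z) = sqrt(C1 + z^2)


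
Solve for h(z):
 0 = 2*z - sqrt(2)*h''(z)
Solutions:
 h(z) = C1 + C2*z + sqrt(2)*z^3/6


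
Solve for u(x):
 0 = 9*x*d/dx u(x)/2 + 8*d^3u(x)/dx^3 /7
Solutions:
 u(x) = C1 + Integral(C2*airyai(-2^(2/3)*63^(1/3)*x/4) + C3*airybi(-2^(2/3)*63^(1/3)*x/4), x)


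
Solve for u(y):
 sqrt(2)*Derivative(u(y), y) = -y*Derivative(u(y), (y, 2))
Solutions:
 u(y) = C1 + C2*y^(1 - sqrt(2))


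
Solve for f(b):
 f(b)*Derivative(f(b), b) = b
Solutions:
 f(b) = -sqrt(C1 + b^2)
 f(b) = sqrt(C1 + b^2)


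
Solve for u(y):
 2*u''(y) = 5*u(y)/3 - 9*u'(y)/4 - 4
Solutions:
 u(y) = C1*exp(y*(-27 + sqrt(2649))/48) + C2*exp(-y*(27 + sqrt(2649))/48) + 12/5


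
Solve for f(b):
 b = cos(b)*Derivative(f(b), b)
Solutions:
 f(b) = C1 + Integral(b/cos(b), b)


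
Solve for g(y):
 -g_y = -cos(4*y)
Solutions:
 g(y) = C1 + sin(4*y)/4


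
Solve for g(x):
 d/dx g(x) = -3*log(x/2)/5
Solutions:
 g(x) = C1 - 3*x*log(x)/5 + 3*x*log(2)/5 + 3*x/5


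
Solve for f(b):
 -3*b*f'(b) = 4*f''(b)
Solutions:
 f(b) = C1 + C2*erf(sqrt(6)*b/4)


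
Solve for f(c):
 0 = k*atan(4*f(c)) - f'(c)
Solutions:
 Integral(1/atan(4*_y), (_y, f(c))) = C1 + c*k


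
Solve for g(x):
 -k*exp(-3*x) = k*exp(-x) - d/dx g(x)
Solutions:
 g(x) = C1 - k*exp(-x) - k*exp(-3*x)/3


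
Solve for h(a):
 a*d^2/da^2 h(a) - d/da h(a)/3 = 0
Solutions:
 h(a) = C1 + C2*a^(4/3)


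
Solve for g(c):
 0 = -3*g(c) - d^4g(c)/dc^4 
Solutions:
 g(c) = (C1*sin(sqrt(2)*3^(1/4)*c/2) + C2*cos(sqrt(2)*3^(1/4)*c/2))*exp(-sqrt(2)*3^(1/4)*c/2) + (C3*sin(sqrt(2)*3^(1/4)*c/2) + C4*cos(sqrt(2)*3^(1/4)*c/2))*exp(sqrt(2)*3^(1/4)*c/2)


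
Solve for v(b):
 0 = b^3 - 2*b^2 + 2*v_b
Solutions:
 v(b) = C1 - b^4/8 + b^3/3


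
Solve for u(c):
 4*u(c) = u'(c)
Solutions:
 u(c) = C1*exp(4*c)


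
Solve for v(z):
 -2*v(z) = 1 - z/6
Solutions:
 v(z) = z/12 - 1/2


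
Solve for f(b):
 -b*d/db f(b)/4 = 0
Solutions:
 f(b) = C1


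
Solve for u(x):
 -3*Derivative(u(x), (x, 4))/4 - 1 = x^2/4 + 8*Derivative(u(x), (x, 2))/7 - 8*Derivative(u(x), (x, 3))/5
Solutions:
 u(x) = C1 + C2*x - 7*x^4/384 - 49*x^3/480 - 18501*x^2/25600 + (C3*sin(4*sqrt(266)*x/105) + C4*cos(4*sqrt(266)*x/105))*exp(16*x/15)


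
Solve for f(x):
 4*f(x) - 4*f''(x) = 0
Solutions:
 f(x) = C1*exp(-x) + C2*exp(x)


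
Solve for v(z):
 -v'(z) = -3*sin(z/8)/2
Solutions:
 v(z) = C1 - 12*cos(z/8)


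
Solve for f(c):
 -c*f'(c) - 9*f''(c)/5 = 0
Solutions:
 f(c) = C1 + C2*erf(sqrt(10)*c/6)


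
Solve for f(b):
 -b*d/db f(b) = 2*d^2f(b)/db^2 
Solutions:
 f(b) = C1 + C2*erf(b/2)


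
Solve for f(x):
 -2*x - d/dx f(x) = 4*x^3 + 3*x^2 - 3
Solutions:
 f(x) = C1 - x^4 - x^3 - x^2 + 3*x


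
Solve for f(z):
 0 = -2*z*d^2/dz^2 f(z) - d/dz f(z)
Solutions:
 f(z) = C1 + C2*sqrt(z)


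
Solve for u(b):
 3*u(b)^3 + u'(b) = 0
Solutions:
 u(b) = -sqrt(2)*sqrt(-1/(C1 - 3*b))/2
 u(b) = sqrt(2)*sqrt(-1/(C1 - 3*b))/2


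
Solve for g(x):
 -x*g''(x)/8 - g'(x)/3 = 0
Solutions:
 g(x) = C1 + C2/x^(5/3)


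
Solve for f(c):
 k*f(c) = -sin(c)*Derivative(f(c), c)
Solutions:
 f(c) = C1*exp(k*(-log(cos(c) - 1) + log(cos(c) + 1))/2)


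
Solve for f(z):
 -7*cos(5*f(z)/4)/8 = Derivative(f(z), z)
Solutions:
 7*z/8 - 2*log(sin(5*f(z)/4) - 1)/5 + 2*log(sin(5*f(z)/4) + 1)/5 = C1


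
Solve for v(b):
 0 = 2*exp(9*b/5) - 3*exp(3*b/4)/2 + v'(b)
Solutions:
 v(b) = C1 - 10*exp(9*b/5)/9 + 2*exp(3*b/4)


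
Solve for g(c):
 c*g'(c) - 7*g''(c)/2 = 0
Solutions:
 g(c) = C1 + C2*erfi(sqrt(7)*c/7)


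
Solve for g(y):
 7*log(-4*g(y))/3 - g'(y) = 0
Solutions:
 -3*Integral(1/(log(-_y) + 2*log(2)), (_y, g(y)))/7 = C1 - y


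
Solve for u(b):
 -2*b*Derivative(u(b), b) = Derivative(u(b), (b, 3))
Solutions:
 u(b) = C1 + Integral(C2*airyai(-2^(1/3)*b) + C3*airybi(-2^(1/3)*b), b)


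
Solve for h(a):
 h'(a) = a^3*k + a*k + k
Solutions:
 h(a) = C1 + a^4*k/4 + a^2*k/2 + a*k


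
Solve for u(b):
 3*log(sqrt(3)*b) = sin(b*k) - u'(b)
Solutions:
 u(b) = C1 - 3*b*log(b) - 3*b*log(3)/2 + 3*b + Piecewise((-cos(b*k)/k, Ne(k, 0)), (0, True))


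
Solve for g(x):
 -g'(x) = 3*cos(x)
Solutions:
 g(x) = C1 - 3*sin(x)


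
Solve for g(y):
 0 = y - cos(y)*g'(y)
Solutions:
 g(y) = C1 + Integral(y/cos(y), y)


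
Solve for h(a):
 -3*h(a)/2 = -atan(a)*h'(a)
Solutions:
 h(a) = C1*exp(3*Integral(1/atan(a), a)/2)


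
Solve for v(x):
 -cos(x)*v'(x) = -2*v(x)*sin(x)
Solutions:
 v(x) = C1/cos(x)^2


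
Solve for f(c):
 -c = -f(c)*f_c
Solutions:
 f(c) = -sqrt(C1 + c^2)
 f(c) = sqrt(C1 + c^2)


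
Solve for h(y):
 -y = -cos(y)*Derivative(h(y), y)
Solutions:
 h(y) = C1 + Integral(y/cos(y), y)


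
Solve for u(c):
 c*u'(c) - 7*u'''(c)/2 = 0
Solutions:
 u(c) = C1 + Integral(C2*airyai(2^(1/3)*7^(2/3)*c/7) + C3*airybi(2^(1/3)*7^(2/3)*c/7), c)


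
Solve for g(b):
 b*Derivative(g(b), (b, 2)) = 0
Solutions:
 g(b) = C1 + C2*b


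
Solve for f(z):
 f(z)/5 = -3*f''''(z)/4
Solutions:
 f(z) = (C1*sin(15^(3/4)*z/15) + C2*cos(15^(3/4)*z/15))*exp(-15^(3/4)*z/15) + (C3*sin(15^(3/4)*z/15) + C4*cos(15^(3/4)*z/15))*exp(15^(3/4)*z/15)


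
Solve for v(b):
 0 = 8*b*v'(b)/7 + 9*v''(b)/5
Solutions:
 v(b) = C1 + C2*erf(2*sqrt(35)*b/21)


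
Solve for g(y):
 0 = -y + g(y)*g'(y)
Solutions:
 g(y) = -sqrt(C1 + y^2)
 g(y) = sqrt(C1 + y^2)


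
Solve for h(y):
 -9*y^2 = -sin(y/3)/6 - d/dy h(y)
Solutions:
 h(y) = C1 + 3*y^3 + cos(y/3)/2


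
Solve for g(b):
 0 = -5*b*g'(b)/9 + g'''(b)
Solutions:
 g(b) = C1 + Integral(C2*airyai(15^(1/3)*b/3) + C3*airybi(15^(1/3)*b/3), b)


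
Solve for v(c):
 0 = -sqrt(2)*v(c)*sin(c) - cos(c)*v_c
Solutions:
 v(c) = C1*cos(c)^(sqrt(2))


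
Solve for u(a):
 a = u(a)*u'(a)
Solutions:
 u(a) = -sqrt(C1 + a^2)
 u(a) = sqrt(C1 + a^2)


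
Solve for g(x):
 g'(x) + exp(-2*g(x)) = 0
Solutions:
 g(x) = log(-sqrt(C1 - 2*x))
 g(x) = log(C1 - 2*x)/2


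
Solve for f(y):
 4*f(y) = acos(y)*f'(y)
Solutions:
 f(y) = C1*exp(4*Integral(1/acos(y), y))


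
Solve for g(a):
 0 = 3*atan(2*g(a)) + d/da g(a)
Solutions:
 Integral(1/atan(2*_y), (_y, g(a))) = C1 - 3*a


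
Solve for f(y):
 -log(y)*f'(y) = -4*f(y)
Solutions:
 f(y) = C1*exp(4*li(y))


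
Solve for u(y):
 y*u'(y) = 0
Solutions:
 u(y) = C1


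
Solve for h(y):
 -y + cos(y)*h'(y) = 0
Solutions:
 h(y) = C1 + Integral(y/cos(y), y)


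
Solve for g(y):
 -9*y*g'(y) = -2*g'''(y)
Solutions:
 g(y) = C1 + Integral(C2*airyai(6^(2/3)*y/2) + C3*airybi(6^(2/3)*y/2), y)


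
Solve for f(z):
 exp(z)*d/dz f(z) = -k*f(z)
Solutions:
 f(z) = C1*exp(k*exp(-z))


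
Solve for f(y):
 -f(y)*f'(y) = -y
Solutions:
 f(y) = -sqrt(C1 + y^2)
 f(y) = sqrt(C1 + y^2)


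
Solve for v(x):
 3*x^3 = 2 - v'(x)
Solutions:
 v(x) = C1 - 3*x^4/4 + 2*x


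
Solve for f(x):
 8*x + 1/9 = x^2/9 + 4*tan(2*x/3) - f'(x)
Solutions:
 f(x) = C1 + x^3/27 - 4*x^2 - x/9 - 6*log(cos(2*x/3))


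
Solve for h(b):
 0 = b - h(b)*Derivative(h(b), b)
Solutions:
 h(b) = -sqrt(C1 + b^2)
 h(b) = sqrt(C1 + b^2)


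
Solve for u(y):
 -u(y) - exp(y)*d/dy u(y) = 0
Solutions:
 u(y) = C1*exp(exp(-y))


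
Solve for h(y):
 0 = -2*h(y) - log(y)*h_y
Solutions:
 h(y) = C1*exp(-2*li(y))


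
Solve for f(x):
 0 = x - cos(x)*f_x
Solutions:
 f(x) = C1 + Integral(x/cos(x), x)


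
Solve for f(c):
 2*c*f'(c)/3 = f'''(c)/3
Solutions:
 f(c) = C1 + Integral(C2*airyai(2^(1/3)*c) + C3*airybi(2^(1/3)*c), c)


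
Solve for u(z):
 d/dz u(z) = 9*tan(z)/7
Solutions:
 u(z) = C1 - 9*log(cos(z))/7


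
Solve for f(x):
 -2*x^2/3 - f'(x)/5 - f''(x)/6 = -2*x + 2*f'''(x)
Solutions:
 f(x) = C1 - 10*x^3/9 + 70*x^2/9 + 1450*x/27 + (C2*sin(sqrt(1415)*x/120) + C3*cos(sqrt(1415)*x/120))*exp(-x/24)


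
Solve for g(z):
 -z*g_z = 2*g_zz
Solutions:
 g(z) = C1 + C2*erf(z/2)


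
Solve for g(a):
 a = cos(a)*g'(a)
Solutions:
 g(a) = C1 + Integral(a/cos(a), a)


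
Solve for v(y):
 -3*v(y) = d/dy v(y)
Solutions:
 v(y) = C1*exp(-3*y)


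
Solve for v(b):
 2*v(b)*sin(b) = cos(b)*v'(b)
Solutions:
 v(b) = C1/cos(b)^2


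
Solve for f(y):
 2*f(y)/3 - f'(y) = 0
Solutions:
 f(y) = C1*exp(2*y/3)


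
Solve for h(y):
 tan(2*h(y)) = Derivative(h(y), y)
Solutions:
 h(y) = -asin(C1*exp(2*y))/2 + pi/2
 h(y) = asin(C1*exp(2*y))/2


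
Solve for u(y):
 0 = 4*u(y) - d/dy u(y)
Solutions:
 u(y) = C1*exp(4*y)


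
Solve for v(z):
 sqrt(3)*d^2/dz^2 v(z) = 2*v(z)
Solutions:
 v(z) = C1*exp(-sqrt(2)*3^(3/4)*z/3) + C2*exp(sqrt(2)*3^(3/4)*z/3)


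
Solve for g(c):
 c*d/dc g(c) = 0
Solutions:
 g(c) = C1


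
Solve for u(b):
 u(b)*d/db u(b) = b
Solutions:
 u(b) = -sqrt(C1 + b^2)
 u(b) = sqrt(C1 + b^2)


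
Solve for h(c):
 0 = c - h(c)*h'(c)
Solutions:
 h(c) = -sqrt(C1 + c^2)
 h(c) = sqrt(C1 + c^2)


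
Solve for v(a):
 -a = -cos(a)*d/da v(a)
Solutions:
 v(a) = C1 + Integral(a/cos(a), a)


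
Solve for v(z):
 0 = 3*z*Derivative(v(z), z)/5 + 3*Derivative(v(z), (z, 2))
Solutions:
 v(z) = C1 + C2*erf(sqrt(10)*z/10)


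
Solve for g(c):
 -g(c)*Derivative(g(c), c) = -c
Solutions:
 g(c) = -sqrt(C1 + c^2)
 g(c) = sqrt(C1 + c^2)


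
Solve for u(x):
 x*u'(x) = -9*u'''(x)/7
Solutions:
 u(x) = C1 + Integral(C2*airyai(-21^(1/3)*x/3) + C3*airybi(-21^(1/3)*x/3), x)


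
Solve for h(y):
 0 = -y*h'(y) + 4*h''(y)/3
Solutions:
 h(y) = C1 + C2*erfi(sqrt(6)*y/4)


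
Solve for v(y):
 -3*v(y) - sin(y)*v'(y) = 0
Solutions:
 v(y) = C1*(cos(y) + 1)^(3/2)/(cos(y) - 1)^(3/2)


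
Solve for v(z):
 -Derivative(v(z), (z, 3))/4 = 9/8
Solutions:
 v(z) = C1 + C2*z + C3*z^2 - 3*z^3/4


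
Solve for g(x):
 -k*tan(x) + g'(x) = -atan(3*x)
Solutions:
 g(x) = C1 - k*log(cos(x)) - x*atan(3*x) + log(9*x^2 + 1)/6


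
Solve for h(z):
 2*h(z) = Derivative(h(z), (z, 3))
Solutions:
 h(z) = C3*exp(2^(1/3)*z) + (C1*sin(2^(1/3)*sqrt(3)*z/2) + C2*cos(2^(1/3)*sqrt(3)*z/2))*exp(-2^(1/3)*z/2)


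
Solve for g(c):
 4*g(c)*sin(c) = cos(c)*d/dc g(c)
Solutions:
 g(c) = C1/cos(c)^4


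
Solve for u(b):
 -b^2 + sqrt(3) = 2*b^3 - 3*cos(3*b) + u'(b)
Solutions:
 u(b) = C1 - b^4/2 - b^3/3 + sqrt(3)*b + sin(3*b)


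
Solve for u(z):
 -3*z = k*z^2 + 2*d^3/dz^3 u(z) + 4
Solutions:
 u(z) = C1 + C2*z + C3*z^2 - k*z^5/120 - z^4/16 - z^3/3


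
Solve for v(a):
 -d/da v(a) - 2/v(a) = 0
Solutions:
 v(a) = -sqrt(C1 - 4*a)
 v(a) = sqrt(C1 - 4*a)


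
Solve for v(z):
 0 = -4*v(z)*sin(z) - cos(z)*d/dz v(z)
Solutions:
 v(z) = C1*cos(z)^4


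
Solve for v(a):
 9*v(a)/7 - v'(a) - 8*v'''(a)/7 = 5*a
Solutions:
 v(a) = C1*exp(6^(1/3)*a*(-(162 + sqrt(28302))^(1/3) + 7*6^(1/3)/(162 + sqrt(28302))^(1/3))/24)*sin(2^(1/3)*3^(1/6)*a*(21*2^(1/3)/(162 + sqrt(28302))^(1/3) + 3^(2/3)*(162 + sqrt(28302))^(1/3))/24) + C2*exp(6^(1/3)*a*(-(162 + sqrt(28302))^(1/3) + 7*6^(1/3)/(162 + sqrt(28302))^(1/3))/24)*cos(2^(1/3)*3^(1/6)*a*(21*2^(1/3)/(162 + sqrt(28302))^(1/3) + 3^(2/3)*(162 + sqrt(28302))^(1/3))/24) + C3*exp(-6^(1/3)*a*(-(162 + sqrt(28302))^(1/3) + 7*6^(1/3)/(162 + sqrt(28302))^(1/3))/12) + 35*a/9 + 245/81


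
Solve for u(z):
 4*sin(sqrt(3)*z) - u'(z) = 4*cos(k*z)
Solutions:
 u(z) = C1 - 4*sqrt(3)*cos(sqrt(3)*z)/3 - 4*sin(k*z)/k


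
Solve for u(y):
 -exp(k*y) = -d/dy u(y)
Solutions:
 u(y) = C1 + exp(k*y)/k


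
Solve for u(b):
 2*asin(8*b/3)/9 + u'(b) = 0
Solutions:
 u(b) = C1 - 2*b*asin(8*b/3)/9 - sqrt(9 - 64*b^2)/36


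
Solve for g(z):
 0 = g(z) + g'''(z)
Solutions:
 g(z) = C3*exp(-z) + (C1*sin(sqrt(3)*z/2) + C2*cos(sqrt(3)*z/2))*exp(z/2)


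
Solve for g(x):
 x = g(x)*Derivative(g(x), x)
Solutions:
 g(x) = -sqrt(C1 + x^2)
 g(x) = sqrt(C1 + x^2)


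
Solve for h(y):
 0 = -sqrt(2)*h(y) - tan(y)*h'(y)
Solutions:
 h(y) = C1/sin(y)^(sqrt(2))


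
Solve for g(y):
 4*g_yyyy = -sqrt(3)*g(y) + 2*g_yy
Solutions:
 g(y) = (C1*sin(sqrt(2)*3^(1/8)*y*sin(atan(sqrt(-1 + 4*sqrt(3)))/2)/2) + C2*cos(sqrt(2)*3^(1/8)*y*sin(atan(sqrt(-1 + 4*sqrt(3)))/2)/2))*exp(-sqrt(2)*3^(1/8)*y*cos(atan(sqrt(-1 + 4*sqrt(3)))/2)/2) + (C3*sin(sqrt(2)*3^(1/8)*y*sin(atan(sqrt(-1 + 4*sqrt(3)))/2)/2) + C4*cos(sqrt(2)*3^(1/8)*y*sin(atan(sqrt(-1 + 4*sqrt(3)))/2)/2))*exp(sqrt(2)*3^(1/8)*y*cos(atan(sqrt(-1 + 4*sqrt(3)))/2)/2)


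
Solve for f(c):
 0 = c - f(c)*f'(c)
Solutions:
 f(c) = -sqrt(C1 + c^2)
 f(c) = sqrt(C1 + c^2)


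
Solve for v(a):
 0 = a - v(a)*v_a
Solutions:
 v(a) = -sqrt(C1 + a^2)
 v(a) = sqrt(C1 + a^2)


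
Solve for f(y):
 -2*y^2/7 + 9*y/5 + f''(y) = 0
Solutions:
 f(y) = C1 + C2*y + y^4/42 - 3*y^3/10


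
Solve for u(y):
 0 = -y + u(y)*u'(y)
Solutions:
 u(y) = -sqrt(C1 + y^2)
 u(y) = sqrt(C1 + y^2)


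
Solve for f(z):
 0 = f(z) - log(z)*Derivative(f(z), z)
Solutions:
 f(z) = C1*exp(li(z))


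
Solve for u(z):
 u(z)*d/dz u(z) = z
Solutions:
 u(z) = -sqrt(C1 + z^2)
 u(z) = sqrt(C1 + z^2)


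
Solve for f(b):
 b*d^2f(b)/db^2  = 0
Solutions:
 f(b) = C1 + C2*b


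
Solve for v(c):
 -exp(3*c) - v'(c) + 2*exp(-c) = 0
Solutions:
 v(c) = C1 - exp(3*c)/3 - 2*exp(-c)


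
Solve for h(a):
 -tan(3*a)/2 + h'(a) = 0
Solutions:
 h(a) = C1 - log(cos(3*a))/6


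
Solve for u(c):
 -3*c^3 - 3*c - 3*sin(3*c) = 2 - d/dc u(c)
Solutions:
 u(c) = C1 + 3*c^4/4 + 3*c^2/2 + 2*c - cos(3*c)


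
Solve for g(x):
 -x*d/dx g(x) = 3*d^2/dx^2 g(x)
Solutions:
 g(x) = C1 + C2*erf(sqrt(6)*x/6)


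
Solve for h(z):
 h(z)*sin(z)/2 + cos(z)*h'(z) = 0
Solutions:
 h(z) = C1*sqrt(cos(z))


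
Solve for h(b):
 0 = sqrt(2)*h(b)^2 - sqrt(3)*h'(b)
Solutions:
 h(b) = -3/(C1 + sqrt(6)*b)


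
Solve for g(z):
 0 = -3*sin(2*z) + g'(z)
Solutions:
 g(z) = C1 - 3*cos(2*z)/2


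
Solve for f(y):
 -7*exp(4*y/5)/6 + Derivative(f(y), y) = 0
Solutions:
 f(y) = C1 + 35*exp(4*y/5)/24


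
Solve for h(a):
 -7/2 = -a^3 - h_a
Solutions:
 h(a) = C1 - a^4/4 + 7*a/2


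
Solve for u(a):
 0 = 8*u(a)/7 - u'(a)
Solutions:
 u(a) = C1*exp(8*a/7)


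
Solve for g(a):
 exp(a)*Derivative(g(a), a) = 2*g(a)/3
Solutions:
 g(a) = C1*exp(-2*exp(-a)/3)


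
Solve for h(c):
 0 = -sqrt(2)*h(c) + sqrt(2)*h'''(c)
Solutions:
 h(c) = C3*exp(c) + (C1*sin(sqrt(3)*c/2) + C2*cos(sqrt(3)*c/2))*exp(-c/2)


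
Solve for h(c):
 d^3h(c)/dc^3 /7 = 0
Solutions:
 h(c) = C1 + C2*c + C3*c^2


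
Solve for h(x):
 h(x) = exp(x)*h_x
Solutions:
 h(x) = C1*exp(-exp(-x))


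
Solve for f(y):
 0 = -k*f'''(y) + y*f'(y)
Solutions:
 f(y) = C1 + Integral(C2*airyai(y*(1/k)^(1/3)) + C3*airybi(y*(1/k)^(1/3)), y)


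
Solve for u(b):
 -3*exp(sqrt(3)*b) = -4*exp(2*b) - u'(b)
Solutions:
 u(b) = C1 - 2*exp(2*b) + sqrt(3)*exp(sqrt(3)*b)


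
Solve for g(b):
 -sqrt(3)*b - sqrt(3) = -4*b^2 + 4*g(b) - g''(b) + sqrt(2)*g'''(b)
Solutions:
 g(b) = C1*exp(b*((3*sqrt(159) + 107*sqrt(2)/4)^(-1/3) + 2*sqrt(2) + 2*(3*sqrt(159) + 107*sqrt(2)/4)^(1/3))/12)*sin(sqrt(3)*b*(-2*(3*sqrt(159) + 107*sqrt(2)/4)^(1/3) + (3*sqrt(159) + 107*sqrt(2)/4)^(-1/3))/12) + C2*exp(b*((3*sqrt(159) + 107*sqrt(2)/4)^(-1/3) + 2*sqrt(2) + 2*(3*sqrt(159) + 107*sqrt(2)/4)^(1/3))/12)*cos(sqrt(3)*b*(-2*(3*sqrt(159) + 107*sqrt(2)/4)^(1/3) + (3*sqrt(159) + 107*sqrt(2)/4)^(-1/3))/12) + C3*exp(b*(-2*(3*sqrt(159) + 107*sqrt(2)/4)^(1/3) - 1/(3*sqrt(159) + 107*sqrt(2)/4)^(1/3) + sqrt(2))/6) + b^2 - sqrt(3)*b/4 - sqrt(3)/4 + 1/2


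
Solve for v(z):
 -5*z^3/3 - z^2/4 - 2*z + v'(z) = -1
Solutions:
 v(z) = C1 + 5*z^4/12 + z^3/12 + z^2 - z


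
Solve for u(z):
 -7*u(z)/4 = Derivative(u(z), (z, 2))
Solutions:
 u(z) = C1*sin(sqrt(7)*z/2) + C2*cos(sqrt(7)*z/2)


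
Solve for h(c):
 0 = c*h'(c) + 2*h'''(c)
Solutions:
 h(c) = C1 + Integral(C2*airyai(-2^(2/3)*c/2) + C3*airybi(-2^(2/3)*c/2), c)


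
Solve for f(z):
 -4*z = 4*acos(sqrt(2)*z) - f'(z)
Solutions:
 f(z) = C1 + 2*z^2 + 4*z*acos(sqrt(2)*z) - 2*sqrt(2)*sqrt(1 - 2*z^2)


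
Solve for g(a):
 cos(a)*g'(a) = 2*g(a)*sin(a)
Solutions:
 g(a) = C1/cos(a)^2


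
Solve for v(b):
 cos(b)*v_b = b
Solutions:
 v(b) = C1 + Integral(b/cos(b), b)


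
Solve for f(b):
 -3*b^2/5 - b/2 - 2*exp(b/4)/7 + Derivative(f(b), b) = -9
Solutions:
 f(b) = C1 + b^3/5 + b^2/4 - 9*b + 8*exp(b/4)/7


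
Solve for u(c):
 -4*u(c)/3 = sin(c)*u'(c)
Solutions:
 u(c) = C1*(cos(c) + 1)^(2/3)/(cos(c) - 1)^(2/3)


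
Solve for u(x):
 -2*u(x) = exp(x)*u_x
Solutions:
 u(x) = C1*exp(2*exp(-x))


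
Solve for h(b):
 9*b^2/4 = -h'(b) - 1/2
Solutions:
 h(b) = C1 - 3*b^3/4 - b/2


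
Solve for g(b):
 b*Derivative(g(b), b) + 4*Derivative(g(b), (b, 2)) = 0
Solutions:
 g(b) = C1 + C2*erf(sqrt(2)*b/4)


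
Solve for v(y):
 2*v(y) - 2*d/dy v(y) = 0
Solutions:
 v(y) = C1*exp(y)


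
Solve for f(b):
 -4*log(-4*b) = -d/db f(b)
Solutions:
 f(b) = C1 + 4*b*log(-b) + 4*b*(-1 + 2*log(2))


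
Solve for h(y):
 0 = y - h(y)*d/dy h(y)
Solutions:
 h(y) = -sqrt(C1 + y^2)
 h(y) = sqrt(C1 + y^2)


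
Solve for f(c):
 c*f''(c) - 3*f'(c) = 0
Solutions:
 f(c) = C1 + C2*c^4


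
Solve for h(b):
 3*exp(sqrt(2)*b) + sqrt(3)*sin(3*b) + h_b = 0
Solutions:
 h(b) = C1 - 3*sqrt(2)*exp(sqrt(2)*b)/2 + sqrt(3)*cos(3*b)/3


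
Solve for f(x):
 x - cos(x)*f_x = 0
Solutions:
 f(x) = C1 + Integral(x/cos(x), x)


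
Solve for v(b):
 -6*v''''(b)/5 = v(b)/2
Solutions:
 v(b) = (C1*sin(3^(3/4)*5^(1/4)*b/6) + C2*cos(3^(3/4)*5^(1/4)*b/6))*exp(-3^(3/4)*5^(1/4)*b/6) + (C3*sin(3^(3/4)*5^(1/4)*b/6) + C4*cos(3^(3/4)*5^(1/4)*b/6))*exp(3^(3/4)*5^(1/4)*b/6)


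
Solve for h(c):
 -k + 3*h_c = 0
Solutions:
 h(c) = C1 + c*k/3


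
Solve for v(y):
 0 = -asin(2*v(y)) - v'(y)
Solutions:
 Integral(1/asin(2*_y), (_y, v(y))) = C1 - y


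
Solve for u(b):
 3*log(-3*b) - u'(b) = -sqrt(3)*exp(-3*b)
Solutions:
 u(b) = C1 + 3*b*log(-b) + 3*b*(-1 + log(3)) - sqrt(3)*exp(-3*b)/3


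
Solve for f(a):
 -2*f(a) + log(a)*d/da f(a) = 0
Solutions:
 f(a) = C1*exp(2*li(a))


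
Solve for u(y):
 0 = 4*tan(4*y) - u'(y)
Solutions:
 u(y) = C1 - log(cos(4*y))


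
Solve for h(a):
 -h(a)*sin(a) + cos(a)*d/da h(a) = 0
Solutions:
 h(a) = C1/cos(a)


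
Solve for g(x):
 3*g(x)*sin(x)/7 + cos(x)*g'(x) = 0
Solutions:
 g(x) = C1*cos(x)^(3/7)


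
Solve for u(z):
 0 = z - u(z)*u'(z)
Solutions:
 u(z) = -sqrt(C1 + z^2)
 u(z) = sqrt(C1 + z^2)


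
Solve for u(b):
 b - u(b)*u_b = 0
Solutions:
 u(b) = -sqrt(C1 + b^2)
 u(b) = sqrt(C1 + b^2)


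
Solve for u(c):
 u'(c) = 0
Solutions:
 u(c) = C1


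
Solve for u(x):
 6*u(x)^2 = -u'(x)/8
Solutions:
 u(x) = 1/(C1 + 48*x)


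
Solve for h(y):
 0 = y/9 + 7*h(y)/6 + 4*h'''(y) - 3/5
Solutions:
 h(y) = C3*exp(-3^(2/3)*7^(1/3)*y/6) - 2*y/21 + (C1*sin(3^(1/6)*7^(1/3)*y/4) + C2*cos(3^(1/6)*7^(1/3)*y/4))*exp(3^(2/3)*7^(1/3)*y/12) + 18/35


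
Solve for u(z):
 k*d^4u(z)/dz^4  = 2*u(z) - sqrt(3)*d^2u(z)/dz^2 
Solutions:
 u(z) = C1*exp(-sqrt(2)*z*sqrt((-sqrt(8*k + 3) - sqrt(3))/k)/2) + C2*exp(sqrt(2)*z*sqrt((-sqrt(8*k + 3) - sqrt(3))/k)/2) + C3*exp(-sqrt(2)*z*sqrt((sqrt(8*k + 3) - sqrt(3))/k)/2) + C4*exp(sqrt(2)*z*sqrt((sqrt(8*k + 3) - sqrt(3))/k)/2)
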